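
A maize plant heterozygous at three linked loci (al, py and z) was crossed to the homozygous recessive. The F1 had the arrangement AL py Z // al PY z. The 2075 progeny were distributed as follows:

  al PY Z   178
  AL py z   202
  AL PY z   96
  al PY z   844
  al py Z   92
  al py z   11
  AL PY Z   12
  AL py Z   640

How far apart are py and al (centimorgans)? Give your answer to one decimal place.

10.2 centimorgans

The two rarest classes, AL PY Z and al py z, are the double crossovers. Comparing them with the parentals, only the py allele has switched, so py is the middle locus and the order is al – py – z.
Crossovers in the al–py interval produce the single-crossover classes al py Z and AL PY z (92 + 96 = 188) plus the double crossovers (23).
RF(al–py) = (188 + 23) / 2075 = 211/2075 = 0.1017 → 10.2 centimorgans.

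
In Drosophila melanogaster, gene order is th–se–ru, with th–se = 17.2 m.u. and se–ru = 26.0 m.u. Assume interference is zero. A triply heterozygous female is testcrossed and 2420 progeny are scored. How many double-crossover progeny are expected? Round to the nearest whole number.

Map distances give recombination frequencies of 0.172 and 0.260 for the two intervals.
With no interference, expected double-crossover frequency = 0.172 × 0.260 = 0.04472.
Expected number = 0.04472 × 2420 = 108.22 ≈ 108.

108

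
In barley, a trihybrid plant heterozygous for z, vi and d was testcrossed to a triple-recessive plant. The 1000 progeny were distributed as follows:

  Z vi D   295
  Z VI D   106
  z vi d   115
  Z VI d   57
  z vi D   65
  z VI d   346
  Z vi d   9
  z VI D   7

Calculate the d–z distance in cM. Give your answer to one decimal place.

The two most frequent reciprocal classes, z VI d and Z vi D, are the parental types, so the F1 was z VI d / Z vi D.
The two rarest classes, z VI D and Z vi d, are the double crossovers. Comparing them with the parentals, only the d allele has switched, so d is the middle locus and the order is vi – d – z.
Crossovers in the d–z interval produce the single-crossover classes Z VI d and z vi D (57 + 65 = 122) plus the double crossovers (16).
RF(d–z) = (122 + 16) / 1000 = 138/1000 = 0.1380 → 13.8 cM.

13.8 cM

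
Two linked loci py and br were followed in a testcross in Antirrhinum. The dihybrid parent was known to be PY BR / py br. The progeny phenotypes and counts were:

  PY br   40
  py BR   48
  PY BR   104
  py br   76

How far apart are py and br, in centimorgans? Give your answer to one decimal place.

The recombinant classes are PY br and py BR: 40 + 48 = 88.
Recombination frequency = 88/268 = 0.3284 ≈ 32.8%, i.e. 32.8 centimorgans.

32.8 centimorgans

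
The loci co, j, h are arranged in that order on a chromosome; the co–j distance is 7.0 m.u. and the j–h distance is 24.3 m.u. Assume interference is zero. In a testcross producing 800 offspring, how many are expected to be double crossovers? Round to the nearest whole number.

Map distances give recombination frequencies of 0.070 and 0.243 for the two intervals.
With no interference, expected double-crossover frequency = 0.070 × 0.243 = 0.01701.
Expected number = 0.01701 × 800 = 13.61 ≈ 14.

14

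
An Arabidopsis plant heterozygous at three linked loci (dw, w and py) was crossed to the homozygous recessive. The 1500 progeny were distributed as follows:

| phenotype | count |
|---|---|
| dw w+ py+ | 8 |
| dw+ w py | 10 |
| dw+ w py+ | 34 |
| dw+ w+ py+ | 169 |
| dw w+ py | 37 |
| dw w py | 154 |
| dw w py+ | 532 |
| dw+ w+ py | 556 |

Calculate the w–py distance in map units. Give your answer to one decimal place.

The two most frequent reciprocal classes, dw w py+ and dw+ w+ py, are the parental types, so the F1 was dw w py+ / dw+ w+ py.
The two rarest classes, dw w+ py+ and dw+ w py, are the double crossovers. Comparing them with the parentals, only the w allele has switched, so w is the middle locus and the order is py – w – dw.
Crossovers in the py–w interval produce the single-crossover classes dw w py and dw+ w+ py+ (154 + 169 = 323) plus the double crossovers (18).
RF(py–w) = (323 + 18) / 1500 = 341/1500 = 0.2273 → 22.7 map units.

22.7 map units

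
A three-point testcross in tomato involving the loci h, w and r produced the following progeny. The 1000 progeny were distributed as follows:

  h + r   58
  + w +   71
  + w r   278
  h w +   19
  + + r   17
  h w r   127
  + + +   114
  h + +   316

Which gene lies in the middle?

The two most frequent reciprocal classes, + w r and h + +, are the parental types, so the F1 was + w r / h + +.
The two rarest classes, + + r and h w +, are the double crossovers. Comparing them with the parentals, only the w allele has switched, so w is the middle locus and the order is r – w – h.

w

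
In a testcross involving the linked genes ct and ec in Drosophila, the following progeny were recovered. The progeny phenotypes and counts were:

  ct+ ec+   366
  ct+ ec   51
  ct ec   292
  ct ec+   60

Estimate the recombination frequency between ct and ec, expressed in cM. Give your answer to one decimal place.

14.4 cM

The two most frequent classes, ct+ ec+ (366) and ct ec (292), are the parental types, so the F1 was ct+ ec+ / ct ec.
The recombinant classes are ct+ ec and ct ec+: 51 + 60 = 111.
Recombination frequency = 111/769 = 0.1443 ≈ 14.4%, i.e. 14.4 cM.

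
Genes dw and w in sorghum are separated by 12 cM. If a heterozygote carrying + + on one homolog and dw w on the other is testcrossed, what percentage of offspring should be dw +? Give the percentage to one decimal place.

6.0%

A map distance of 12 cM corresponds to a recombination frequency of 0.120.
The F1 is + + / dw w, so dw + is a recombinant gamete class with expected frequency r/2 = 0.120/2 = 0.0600.
That is 0.0600 = 6.0% of the progeny.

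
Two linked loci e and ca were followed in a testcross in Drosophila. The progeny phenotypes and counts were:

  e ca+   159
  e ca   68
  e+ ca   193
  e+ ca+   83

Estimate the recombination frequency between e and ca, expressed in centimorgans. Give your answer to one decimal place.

The two most frequent classes, e+ ca (193) and e ca+ (159), are the parental types, so the F1 was e+ ca / e ca+.
The recombinant classes are e+ ca+ and e ca: 83 + 68 = 151.
Recombination frequency = 151/503 = 0.3002 ≈ 30.0%, i.e. 30.0 centimorgans.

30.0 centimorgans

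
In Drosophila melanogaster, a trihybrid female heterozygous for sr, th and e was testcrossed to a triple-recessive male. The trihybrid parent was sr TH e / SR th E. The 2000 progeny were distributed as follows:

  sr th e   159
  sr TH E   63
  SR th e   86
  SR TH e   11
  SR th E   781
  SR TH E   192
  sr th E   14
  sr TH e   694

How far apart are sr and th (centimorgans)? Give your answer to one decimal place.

The two rarest classes, SR TH e and sr th E, are the double crossovers. Comparing them with the parentals, only the sr allele has switched, so sr is the middle locus and the order is th – sr – e.
Crossovers in the th–sr interval produce the single-crossover classes sr th e and SR TH E (159 + 192 = 351) plus the double crossovers (25).
RF(th–sr) = (351 + 25) / 2000 = 376/2000 = 0.1880 → 18.8 centimorgans.

18.8 centimorgans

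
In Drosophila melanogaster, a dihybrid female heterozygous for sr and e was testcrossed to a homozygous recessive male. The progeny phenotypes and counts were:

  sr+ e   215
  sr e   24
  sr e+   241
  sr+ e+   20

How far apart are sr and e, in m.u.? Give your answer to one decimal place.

The two most frequent classes, sr+ e (215) and sr e+ (241), are the parental types, so the F1 was sr+ e / sr e+.
The recombinant classes are sr+ e+ and sr e: 20 + 24 = 44.
Recombination frequency = 44/500 = 0.0880 ≈ 8.8%, i.e. 8.8 m.u.

8.8 m.u.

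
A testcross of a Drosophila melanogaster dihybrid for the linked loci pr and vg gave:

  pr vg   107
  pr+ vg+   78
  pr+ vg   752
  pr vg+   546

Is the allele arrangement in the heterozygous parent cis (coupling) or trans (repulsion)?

The two most frequent classes are pr+ vg (752) and pr vg+ (546); these are the parental (non-recombinant) types.
So the F1 carried pr+ vg on one chromosome and pr vg+ on the other — the recessive alleles are on opposite chromosomes (trans / repulsion).

trans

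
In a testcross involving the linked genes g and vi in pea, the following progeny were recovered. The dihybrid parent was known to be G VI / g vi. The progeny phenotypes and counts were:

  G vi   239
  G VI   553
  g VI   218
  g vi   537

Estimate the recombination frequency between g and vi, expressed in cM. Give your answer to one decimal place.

29.5 cM

The recombinant classes are G vi and g VI: 239 + 218 = 457.
Recombination frequency = 457/1547 = 0.2954 ≈ 29.5%, i.e. 29.5 cM.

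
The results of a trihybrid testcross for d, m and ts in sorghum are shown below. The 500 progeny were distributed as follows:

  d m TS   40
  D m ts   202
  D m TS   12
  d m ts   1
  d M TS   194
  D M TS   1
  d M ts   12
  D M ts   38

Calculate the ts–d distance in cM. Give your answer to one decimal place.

The two most frequent reciprocal classes, d M TS and D m ts, are the parental types, so the F1 was d M TS / D m ts.
The two rarest classes, D M TS and d m ts, are the double crossovers. Comparing them with the parentals, only the d allele has switched, so d is the middle locus and the order is m – d – ts.
Crossovers in the d–ts interval produce the single-crossover classes d M ts and D m TS (12 + 12 = 24) plus the double crossovers (2).
RF(d–ts) = (24 + 2) / 500 = 26/500 = 0.0520 → 5.2 cM.

5.2 cM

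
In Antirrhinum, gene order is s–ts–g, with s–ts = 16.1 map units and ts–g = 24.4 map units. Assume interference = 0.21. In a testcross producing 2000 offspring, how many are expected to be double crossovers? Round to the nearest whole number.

Map distances give recombination frequencies of 0.161 and 0.244 for the two intervals.
With interference 0.21 (so coincidence = 0.79), expected double-crossover frequency = 0.161 × 0.244 × 0.79 = 0.03103.
Expected number = 0.03103 × 2000 = 62.07 ≈ 62.

62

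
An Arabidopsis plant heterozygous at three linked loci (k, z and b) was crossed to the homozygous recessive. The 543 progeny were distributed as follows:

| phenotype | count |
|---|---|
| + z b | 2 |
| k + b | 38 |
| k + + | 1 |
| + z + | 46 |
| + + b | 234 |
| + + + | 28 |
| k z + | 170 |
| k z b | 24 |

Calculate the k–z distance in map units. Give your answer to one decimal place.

The two most frequent reciprocal classes, + + b and k z +, are the parental types, so the F1 was + + b / k z +.
The two rarest classes, + z b and k + +, are the double crossovers. Comparing them with the parentals, only the z allele has switched, so z is the middle locus and the order is k – z – b.
Crossovers in the k–z interval produce the single-crossover classes k + b and + z + (38 + 46 = 84) plus the double crossovers (3).
RF(k–z) = (84 + 3) / 543 = 87/543 = 0.1602 → 16.0 map units.

16.0 map units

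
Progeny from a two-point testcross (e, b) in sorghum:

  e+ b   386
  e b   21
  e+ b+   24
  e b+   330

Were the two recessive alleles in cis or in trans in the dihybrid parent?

The two most frequent classes are e+ b (386) and e b+ (330); these are the parental (non-recombinant) types.
So the F1 carried e+ b on one chromosome and e b+ on the other — the recessive alleles are on opposite chromosomes (trans / repulsion).

trans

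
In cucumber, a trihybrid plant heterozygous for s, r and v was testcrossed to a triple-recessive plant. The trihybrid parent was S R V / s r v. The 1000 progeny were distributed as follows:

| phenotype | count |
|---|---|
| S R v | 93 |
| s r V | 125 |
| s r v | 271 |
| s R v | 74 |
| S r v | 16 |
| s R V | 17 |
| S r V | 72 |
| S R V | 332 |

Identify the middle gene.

The two rarest classes, s R V and S r v, are the double crossovers. Comparing them with the parentals, only the s allele has switched, so s is the middle locus and the order is r – s – v.

s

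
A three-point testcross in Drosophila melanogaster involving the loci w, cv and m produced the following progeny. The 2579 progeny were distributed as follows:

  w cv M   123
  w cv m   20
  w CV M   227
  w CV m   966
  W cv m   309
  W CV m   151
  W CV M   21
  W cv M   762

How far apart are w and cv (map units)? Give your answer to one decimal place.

The two most frequent reciprocal classes, W cv M and w CV m, are the parental types, so the F1 was W cv M / w CV m.
The two rarest classes, W CV M and w cv m, are the double crossovers. Comparing them with the parentals, only the cv allele has switched, so cv is the middle locus and the order is w – cv – m.
Crossovers in the w–cv interval produce the single-crossover classes w cv M and W CV m (123 + 151 = 274) plus the double crossovers (41).
RF(w–cv) = (274 + 41) / 2579 = 315/2579 = 0.1221 → 12.2 map units.

12.2 map units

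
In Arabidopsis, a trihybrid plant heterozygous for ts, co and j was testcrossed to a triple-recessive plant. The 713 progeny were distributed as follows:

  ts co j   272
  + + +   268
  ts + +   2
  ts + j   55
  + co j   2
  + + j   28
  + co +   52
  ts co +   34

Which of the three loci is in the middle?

ts

The two most frequent reciprocal classes, + + + and ts co j, are the parental types, so the F1 was + + + / ts co j.
The two rarest classes, ts + + and + co j, are the double crossovers. Comparing them with the parentals, only the ts allele has switched, so ts is the middle locus and the order is j – ts – co.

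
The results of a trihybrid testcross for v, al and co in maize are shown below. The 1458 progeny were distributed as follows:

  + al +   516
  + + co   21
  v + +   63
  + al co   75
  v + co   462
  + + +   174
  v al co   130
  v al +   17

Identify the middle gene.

v

The two most frequent reciprocal classes, v + co and + al +, are the parental types, so the F1 was v + co / + al +.
The two rarest classes, + + co and v al +, are the double crossovers. Comparing them with the parentals, only the v allele has switched, so v is the middle locus and the order is co – v – al.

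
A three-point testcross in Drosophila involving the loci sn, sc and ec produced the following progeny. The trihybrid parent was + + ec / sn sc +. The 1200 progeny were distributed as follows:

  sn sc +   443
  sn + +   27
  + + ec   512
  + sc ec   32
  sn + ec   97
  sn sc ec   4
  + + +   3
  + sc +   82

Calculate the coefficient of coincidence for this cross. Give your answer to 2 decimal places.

0.68

The two rarest classes, + + + and sn sc ec, are the double crossovers. Comparing them with the parentals, only the ec allele has switched, so ec is the middle locus and the order is sn – ec – sc.
sn–ec: (179 + 7)/1200 = 0.1550; ec–sc: (59 + 7)/1200 = 0.0550.
Expected DCO frequency = 0.1550 × 0.0550 ≈ 0.00852; observed = 7/1200 ≈ 0.00583.
Coefficient of coincidence = 0.00583/0.00852 ≈ 0.68.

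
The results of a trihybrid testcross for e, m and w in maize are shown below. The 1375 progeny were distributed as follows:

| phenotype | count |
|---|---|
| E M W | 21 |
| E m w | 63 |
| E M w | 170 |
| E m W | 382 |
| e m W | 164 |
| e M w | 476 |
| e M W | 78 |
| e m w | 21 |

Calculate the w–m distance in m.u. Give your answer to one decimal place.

The two most frequent reciprocal classes, e M w and E m W, are the parental types, so the F1 was e M w / E m W.
The two rarest classes, e m w and E M W, are the double crossovers. Comparing them with the parentals, only the m allele has switched, so m is the middle locus and the order is e – m – w.
Crossovers in the m–w interval produce the single-crossover classes e M W and E m w (78 + 63 = 141) plus the double crossovers (42).
RF(m–w) = (141 + 42) / 1375 = 183/1375 = 0.1331 → 13.3 m.u.

13.3 m.u.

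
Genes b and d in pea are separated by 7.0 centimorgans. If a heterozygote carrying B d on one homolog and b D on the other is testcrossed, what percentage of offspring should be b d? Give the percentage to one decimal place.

3.5%

A map distance of 7.0 centimorgans corresponds to a recombination frequency of 0.070.
The F1 is B d / b D, so b d is a recombinant gamete class with expected frequency r/2 = 0.070/2 = 0.0350.
That is 0.0350 = 3.5% of the progeny.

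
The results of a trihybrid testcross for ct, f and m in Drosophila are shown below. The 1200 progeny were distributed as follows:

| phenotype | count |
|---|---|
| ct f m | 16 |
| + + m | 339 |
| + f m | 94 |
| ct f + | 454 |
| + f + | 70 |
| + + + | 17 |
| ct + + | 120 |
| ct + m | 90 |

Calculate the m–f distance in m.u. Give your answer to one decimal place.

The two most frequent reciprocal classes, ct f + and + + m, are the parental types, so the F1 was ct f + / + + m.
The two rarest classes, ct f m and + + +, are the double crossovers. Comparing them with the parentals, only the m allele has switched, so m is the middle locus and the order is f – m – ct.
Crossovers in the f–m interval produce the single-crossover classes ct + + and + f m (120 + 94 = 214) plus the double crossovers (33).
RF(f–m) = (214 + 33) / 1200 = 247/1200 = 0.2058 → 20.6 m.u.

20.6 m.u.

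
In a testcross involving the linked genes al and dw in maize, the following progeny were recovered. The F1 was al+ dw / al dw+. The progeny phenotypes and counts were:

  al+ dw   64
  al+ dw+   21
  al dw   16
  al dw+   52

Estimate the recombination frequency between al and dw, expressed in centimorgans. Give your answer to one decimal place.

24.2 centimorgans

The recombinant classes are al+ dw+ and al dw: 21 + 16 = 37.
Recombination frequency = 37/153 = 0.2418 ≈ 24.2%, i.e. 24.2 centimorgans.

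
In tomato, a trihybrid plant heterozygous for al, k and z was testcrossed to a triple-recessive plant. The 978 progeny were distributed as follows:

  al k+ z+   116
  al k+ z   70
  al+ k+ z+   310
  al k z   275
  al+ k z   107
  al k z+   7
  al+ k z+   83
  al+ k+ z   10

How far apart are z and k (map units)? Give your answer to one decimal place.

The two most frequent reciprocal classes, al k z and al+ k+ z+, are the parental types, so the F1 was al k z / al+ k+ z+.
The two rarest classes, al k z+ and al+ k+ z, are the double crossovers. Comparing them with the parentals, only the z allele has switched, so z is the middle locus and the order is al – z – k.
Crossovers in the z–k interval produce the single-crossover classes al k+ z and al+ k z+ (70 + 83 = 153) plus the double crossovers (17).
RF(z–k) = (153 + 17) / 978 = 170/978 = 0.1738 → 17.4 map units.

17.4 map units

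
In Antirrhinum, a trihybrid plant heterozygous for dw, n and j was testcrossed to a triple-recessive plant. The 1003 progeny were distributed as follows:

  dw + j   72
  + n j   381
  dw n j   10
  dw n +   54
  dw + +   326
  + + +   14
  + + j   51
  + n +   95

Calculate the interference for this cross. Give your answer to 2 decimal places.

0.02

The two most frequent reciprocal classes, + n j and dw + +, are the parental types, so the F1 was + n j / dw + +.
The two rarest classes, dw n j and + + +, are the double crossovers. Comparing them with the parentals, only the dw allele has switched, so dw is the middle locus and the order is j – dw – n.
j–dw: (167 + 24)/1003 = 0.1904; dw–n: (105 + 24)/1003 = 0.1286.
Expected DCO frequency = 0.1904 × 0.1286 ≈ 0.02449; observed = 24/1003 ≈ 0.02393.
Coefficient of coincidence = 0.02393/0.02449 ≈ 0.98; interference = 1 − 0.98 = 0.02.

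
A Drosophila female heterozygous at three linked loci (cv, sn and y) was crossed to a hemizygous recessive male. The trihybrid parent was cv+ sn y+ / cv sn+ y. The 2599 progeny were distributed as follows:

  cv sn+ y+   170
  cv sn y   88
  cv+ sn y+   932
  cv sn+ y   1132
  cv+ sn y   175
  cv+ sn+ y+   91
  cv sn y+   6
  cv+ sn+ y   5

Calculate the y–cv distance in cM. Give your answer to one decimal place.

The two rarest classes, cv sn y+ and cv+ sn+ y, are the double crossovers. Comparing them with the parentals, only the cv allele has switched, so cv is the middle locus and the order is y – cv – sn.
Crossovers in the y–cv interval produce the single-crossover classes cv+ sn y and cv sn+ y+ (175 + 170 = 345) plus the double crossovers (11).
RF(y–cv) = (345 + 11) / 2599 = 356/2599 = 0.1370 → 13.7 cM.

13.7 cM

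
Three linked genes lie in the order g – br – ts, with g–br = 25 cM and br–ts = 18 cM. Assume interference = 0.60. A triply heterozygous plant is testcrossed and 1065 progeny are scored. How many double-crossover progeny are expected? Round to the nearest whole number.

19

Map distances give recombination frequencies of 0.250 and 0.180 for the two intervals.
With interference 0.60 (so coincidence = 0.40), expected double-crossover frequency = 0.250 × 0.180 × 0.40 = 0.01800.
Expected number = 0.01800 × 1065 = 19.17 ≈ 19.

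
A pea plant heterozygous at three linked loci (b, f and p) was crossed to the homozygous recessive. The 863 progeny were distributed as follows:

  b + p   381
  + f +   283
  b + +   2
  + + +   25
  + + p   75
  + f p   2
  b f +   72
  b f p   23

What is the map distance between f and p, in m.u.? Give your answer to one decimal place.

6.0 m.u.

The two most frequent reciprocal classes, + f + and b + p, are the parental types, so the F1 was + f + / b + p.
The two rarest classes, + f p and b + +, are the double crossovers. Comparing them with the parentals, only the p allele has switched, so p is the middle locus and the order is f – p – b.
Crossovers in the f–p interval produce the single-crossover classes + + + and b f p (25 + 23 = 48) plus the double crossovers (4).
RF(f–p) = (48 + 4) / 863 = 52/863 = 0.0603 → 6.0 m.u.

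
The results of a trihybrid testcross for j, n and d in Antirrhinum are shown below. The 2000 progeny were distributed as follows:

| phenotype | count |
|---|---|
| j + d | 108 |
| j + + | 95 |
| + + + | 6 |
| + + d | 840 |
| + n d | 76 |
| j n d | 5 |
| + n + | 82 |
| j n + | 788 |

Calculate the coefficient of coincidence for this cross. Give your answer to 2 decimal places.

The two most frequent reciprocal classes, j n + and + + d, are the parental types, so the F1 was j n + / + + d.
The two rarest classes, j n d and + + +, are the double crossovers. Comparing them with the parentals, only the d allele has switched, so d is the middle locus and the order is n – d – j.
n–d: (171 + 11)/2000 = 0.0910; d–j: (190 + 11)/2000 = 0.1005.
Expected DCO frequency = 0.0910 × 0.1005 ≈ 0.00915; observed = 11/2000 ≈ 0.00550.
Coefficient of coincidence = 0.00550/0.00915 ≈ 0.60.

0.60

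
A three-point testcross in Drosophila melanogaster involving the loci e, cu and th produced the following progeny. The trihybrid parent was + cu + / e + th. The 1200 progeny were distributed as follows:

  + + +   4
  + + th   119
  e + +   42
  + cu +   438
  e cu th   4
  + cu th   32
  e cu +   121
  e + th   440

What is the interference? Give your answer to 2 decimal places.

The two rarest classes, + + + and e cu th, are the double crossovers. Comparing them with the parentals, only the cu allele has switched, so cu is the middle locus and the order is th – cu – e.
th–cu: (74 + 8)/1200 = 0.0683; cu–e: (240 + 8)/1200 = 0.2067.
Expected DCO frequency = 0.0683 × 0.2067 ≈ 0.01412; observed = 8/1200 ≈ 0.00667.
Coefficient of coincidence = 0.00667/0.01412 ≈ 0.47; interference = 1 − 0.47 = 0.53.

0.53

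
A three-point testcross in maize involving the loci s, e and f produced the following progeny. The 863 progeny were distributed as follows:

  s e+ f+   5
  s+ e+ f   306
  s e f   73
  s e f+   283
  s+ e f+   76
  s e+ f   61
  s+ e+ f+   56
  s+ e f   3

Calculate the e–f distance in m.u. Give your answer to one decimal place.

The two most frequent reciprocal classes, s e f+ and s+ e+ f, are the parental types, so the F1 was s e f+ / s+ e+ f.
The two rarest classes, s e+ f+ and s+ e f, are the double crossovers. Comparing them with the parentals, only the e allele has switched, so e is the middle locus and the order is s – e – f.
Crossovers in the e–f interval produce the single-crossover classes s e f and s+ e+ f+ (73 + 56 = 129) plus the double crossovers (8).
RF(e–f) = (129 + 8) / 863 = 137/863 = 0.1587 → 15.9 m.u.

15.9 m.u.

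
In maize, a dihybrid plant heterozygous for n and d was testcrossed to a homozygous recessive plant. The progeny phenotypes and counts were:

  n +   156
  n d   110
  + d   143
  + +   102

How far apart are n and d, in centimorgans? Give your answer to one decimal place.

41.5 centimorgans

The two most frequent classes, + d (143) and n + (156), are the parental types, so the F1 was + d / n +.
The recombinant classes are + + and n d: 102 + 110 = 212.
Recombination frequency = 212/511 = 0.4149 ≈ 41.5%, i.e. 41.5 centimorgans.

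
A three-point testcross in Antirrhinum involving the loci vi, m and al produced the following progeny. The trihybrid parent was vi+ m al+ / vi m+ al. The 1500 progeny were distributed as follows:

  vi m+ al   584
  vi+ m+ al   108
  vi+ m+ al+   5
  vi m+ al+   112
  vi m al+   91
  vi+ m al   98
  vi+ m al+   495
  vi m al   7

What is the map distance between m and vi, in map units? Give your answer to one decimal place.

The two rarest classes, vi+ m+ al+ and vi m al, are the double crossovers. Comparing them with the parentals, only the m allele has switched, so m is the middle locus and the order is al – m – vi.
Crossovers in the m–vi interval produce the single-crossover classes vi m al+ and vi+ m+ al (91 + 108 = 199) plus the double crossovers (12).
RF(m–vi) = (199 + 12) / 1500 = 211/1500 = 0.1407 → 14.1 map units.

14.1 map units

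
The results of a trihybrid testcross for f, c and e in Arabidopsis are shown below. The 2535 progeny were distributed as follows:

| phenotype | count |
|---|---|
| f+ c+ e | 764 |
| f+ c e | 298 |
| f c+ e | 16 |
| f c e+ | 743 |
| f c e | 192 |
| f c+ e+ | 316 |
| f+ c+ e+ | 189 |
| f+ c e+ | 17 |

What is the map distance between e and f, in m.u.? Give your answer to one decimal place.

The two most frequent reciprocal classes, f+ c+ e and f c e+, are the parental types, so the F1 was f+ c+ e / f c e+.
The two rarest classes, f c+ e and f+ c e+, are the double crossovers. Comparing them with the parentals, only the f allele has switched, so f is the middle locus and the order is c – f – e.
Crossovers in the f–e interval produce the single-crossover classes f+ c+ e+ and f c e (189 + 192 = 381) plus the double crossovers (33).
RF(f–e) = (381 + 33) / 2535 = 414/2535 = 0.1633 → 16.3 m.u.

16.3 m.u.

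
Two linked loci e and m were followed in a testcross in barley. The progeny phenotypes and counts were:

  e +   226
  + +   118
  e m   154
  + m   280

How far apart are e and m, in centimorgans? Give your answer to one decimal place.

35.0 centimorgans

The two most frequent classes, + m (280) and e + (226), are the parental types, so the F1 was + m / e +.
The recombinant classes are + + and e m: 118 + 154 = 272.
Recombination frequency = 272/778 = 0.3496 ≈ 35.0%, i.e. 35.0 centimorgans.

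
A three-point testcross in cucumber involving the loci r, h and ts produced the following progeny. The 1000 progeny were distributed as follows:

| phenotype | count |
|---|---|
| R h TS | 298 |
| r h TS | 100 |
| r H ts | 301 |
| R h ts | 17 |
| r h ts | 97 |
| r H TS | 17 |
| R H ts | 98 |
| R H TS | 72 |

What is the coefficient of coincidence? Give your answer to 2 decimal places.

0.72

The two most frequent reciprocal classes, r H ts and R h TS, are the parental types, so the F1 was r H ts / R h TS.
The two rarest classes, r H TS and R h ts, are the double crossovers. Comparing them with the parentals, only the ts allele has switched, so ts is the middle locus and the order is r – ts – h.
r–ts: (198 + 34)/1000 = 0.2320; ts–h: (169 + 34)/1000 = 0.2030.
Expected DCO frequency = 0.2320 × 0.2030 ≈ 0.04710; observed = 34/1000 ≈ 0.03400.
Coefficient of coincidence = 0.03400/0.04710 ≈ 0.72.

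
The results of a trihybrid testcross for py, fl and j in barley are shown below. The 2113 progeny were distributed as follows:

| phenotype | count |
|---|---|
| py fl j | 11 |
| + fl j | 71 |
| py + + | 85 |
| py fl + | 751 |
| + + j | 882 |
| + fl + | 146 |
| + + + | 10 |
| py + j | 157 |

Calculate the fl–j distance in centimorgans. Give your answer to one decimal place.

The two most frequent reciprocal classes, + + j and py fl +, are the parental types, so the F1 was + + j / py fl +.
The two rarest classes, + + + and py fl j, are the double crossovers. Comparing them with the parentals, only the j allele has switched, so j is the middle locus and the order is py – j – fl.
Crossovers in the j–fl interval produce the single-crossover classes + fl j and py + + (71 + 85 = 156) plus the double crossovers (21).
RF(j–fl) = (156 + 21) / 2113 = 177/2113 = 0.0838 → 8.4 centimorgans.

8.4 centimorgans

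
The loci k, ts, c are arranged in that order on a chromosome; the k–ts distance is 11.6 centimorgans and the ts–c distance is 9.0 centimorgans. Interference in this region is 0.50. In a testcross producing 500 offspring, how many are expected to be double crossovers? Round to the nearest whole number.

3

Map distances give recombination frequencies of 0.116 and 0.090 for the two intervals.
With interference 0.50 (so coincidence = 0.50), expected double-crossover frequency = 0.116 × 0.090 × 0.50 = 0.00522.
Expected number = 0.00522 × 500 = 2.61 ≈ 3.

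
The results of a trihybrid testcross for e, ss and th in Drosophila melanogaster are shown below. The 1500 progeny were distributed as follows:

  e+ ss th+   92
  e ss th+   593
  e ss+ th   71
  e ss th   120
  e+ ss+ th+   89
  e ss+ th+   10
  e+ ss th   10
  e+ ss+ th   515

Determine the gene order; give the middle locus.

The two most frequent reciprocal classes, e ss th+ and e+ ss+ th, are the parental types, so the F1 was e ss th+ / e+ ss+ th.
The two rarest classes, e ss+ th+ and e+ ss th, are the double crossovers. Comparing them with the parentals, only the ss allele has switched, so ss is the middle locus and the order is e – ss – th.

ss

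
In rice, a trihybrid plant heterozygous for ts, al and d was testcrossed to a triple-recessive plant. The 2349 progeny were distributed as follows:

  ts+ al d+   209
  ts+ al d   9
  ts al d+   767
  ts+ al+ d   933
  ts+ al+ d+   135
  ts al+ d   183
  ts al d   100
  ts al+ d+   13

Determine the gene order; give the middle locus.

al

The two most frequent reciprocal classes, ts al d+ and ts+ al+ d, are the parental types, so the F1 was ts al d+ / ts+ al+ d.
The two rarest classes, ts al+ d+ and ts+ al d, are the double crossovers. Comparing them with the parentals, only the al allele has switched, so al is the middle locus and the order is d – al – ts.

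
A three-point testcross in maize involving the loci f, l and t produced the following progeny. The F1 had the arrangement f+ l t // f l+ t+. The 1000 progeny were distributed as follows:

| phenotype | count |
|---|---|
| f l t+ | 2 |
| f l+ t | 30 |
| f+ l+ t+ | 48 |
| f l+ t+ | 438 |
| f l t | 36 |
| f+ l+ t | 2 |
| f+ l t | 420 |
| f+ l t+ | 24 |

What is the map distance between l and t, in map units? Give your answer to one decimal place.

The two rarest classes, f+ l+ t and f l t+, are the double crossovers. Comparing them with the parentals, only the l allele has switched, so l is the middle locus and the order is f – l – t.
Crossovers in the l–t interval produce the single-crossover classes f+ l t+ and f l+ t (24 + 30 = 54) plus the double crossovers (4).
RF(l–t) = (54 + 4) / 1000 = 58/1000 = 0.0580 → 5.8 map units.

5.8 map units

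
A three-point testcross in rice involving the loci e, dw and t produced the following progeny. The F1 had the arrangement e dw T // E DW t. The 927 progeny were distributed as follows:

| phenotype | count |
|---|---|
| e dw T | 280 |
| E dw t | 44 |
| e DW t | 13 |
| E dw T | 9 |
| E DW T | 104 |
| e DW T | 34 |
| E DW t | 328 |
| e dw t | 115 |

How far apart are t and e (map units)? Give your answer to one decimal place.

The two rarest classes, E dw T and e DW t, are the double crossovers. Comparing them with the parentals, only the e allele has switched, so e is the middle locus and the order is dw – e – t.
Crossovers in the e–t interval produce the single-crossover classes e dw t and E DW T (115 + 104 = 219) plus the double crossovers (22).
RF(e–t) = (219 + 22) / 927 = 241/927 = 0.2600 → 26.0 map units.

26.0 map units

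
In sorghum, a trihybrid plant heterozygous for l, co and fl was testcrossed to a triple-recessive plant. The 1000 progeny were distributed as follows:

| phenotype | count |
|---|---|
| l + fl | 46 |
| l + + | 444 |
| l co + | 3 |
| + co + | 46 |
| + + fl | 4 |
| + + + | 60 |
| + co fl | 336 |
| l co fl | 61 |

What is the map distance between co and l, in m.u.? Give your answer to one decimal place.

The two most frequent reciprocal classes, l + + and + co fl, are the parental types, so the F1 was l + + / + co fl.
The two rarest classes, l co + and + + fl, are the double crossovers. Comparing them with the parentals, only the co allele has switched, so co is the middle locus and the order is fl – co – l.
Crossovers in the co–l interval produce the single-crossover classes + + + and l co fl (60 + 61 = 121) plus the double crossovers (7).
RF(co–l) = (121 + 7) / 1000 = 128/1000 = 0.1280 → 12.8 m.u.

12.8 m.u.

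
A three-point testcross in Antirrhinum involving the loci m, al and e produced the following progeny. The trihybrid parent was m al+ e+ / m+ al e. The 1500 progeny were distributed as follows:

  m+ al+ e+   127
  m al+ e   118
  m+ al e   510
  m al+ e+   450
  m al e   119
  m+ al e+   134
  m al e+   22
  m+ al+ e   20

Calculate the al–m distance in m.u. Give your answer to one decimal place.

The two rarest classes, m al e+ and m+ al+ e, are the double crossovers. Comparing them with the parentals, only the al allele has switched, so al is the middle locus and the order is m – al – e.
Crossovers in the m–al interval produce the single-crossover classes m+ al+ e+ and m al e (127 + 119 = 246) plus the double crossovers (42).
RF(m–al) = (246 + 42) / 1500 = 288/1500 = 0.1920 → 19.2 m.u.

19.2 m.u.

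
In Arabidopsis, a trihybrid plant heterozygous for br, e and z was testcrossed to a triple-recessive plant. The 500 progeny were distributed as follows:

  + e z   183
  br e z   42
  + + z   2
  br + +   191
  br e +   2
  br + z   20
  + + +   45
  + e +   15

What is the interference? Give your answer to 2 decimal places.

The two most frequent reciprocal classes, + e z and br + +, are the parental types, so the F1 was + e z / br + +.
The two rarest classes, + + z and br e +, are the double crossovers. Comparing them with the parentals, only the e allele has switched, so e is the middle locus and the order is z – e – br.
z–e: (35 + 4)/500 = 0.0780; e–br: (87 + 4)/500 = 0.1820.
Expected DCO frequency = 0.0780 × 0.1820 ≈ 0.01420; observed = 4/500 ≈ 0.00800.
Coefficient of coincidence = 0.00800/0.01420 ≈ 0.56; interference = 1 − 0.56 = 0.44.

0.44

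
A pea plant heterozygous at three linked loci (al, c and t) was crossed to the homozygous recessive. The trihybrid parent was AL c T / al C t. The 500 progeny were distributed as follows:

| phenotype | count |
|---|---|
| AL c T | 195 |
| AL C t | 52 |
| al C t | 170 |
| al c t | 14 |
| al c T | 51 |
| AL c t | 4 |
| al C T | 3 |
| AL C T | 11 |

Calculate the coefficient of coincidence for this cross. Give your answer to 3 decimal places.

0.994

The two rarest classes, AL c t and al C T, are the double crossovers. Comparing them with the parentals, only the t allele has switched, so t is the middle locus and the order is al – t – c.
al–t: (103 + 7)/500 = 0.2200; t–c: (25 + 7)/500 = 0.0640.
Expected DCO frequency = 0.2200 × 0.0640 ≈ 0.01408; observed = 7/500 ≈ 0.01400.
Coefficient of coincidence = 0.01400/0.01408 ≈ 0.994.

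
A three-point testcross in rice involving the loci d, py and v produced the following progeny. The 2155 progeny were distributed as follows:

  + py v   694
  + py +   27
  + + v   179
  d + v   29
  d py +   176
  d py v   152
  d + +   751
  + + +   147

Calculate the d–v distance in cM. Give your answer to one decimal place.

16.5 cM

The two most frequent reciprocal classes, + py v and d + +, are the parental types, so the F1 was + py v / d + +.
The two rarest classes, + py + and d + v, are the double crossovers. Comparing them with the parentals, only the v allele has switched, so v is the middle locus and the order is d – v – py.
Crossovers in the d–v interval produce the single-crossover classes d py v and + + + (152 + 147 = 299) plus the double crossovers (56).
RF(d–v) = (299 + 56) / 2155 = 355/2155 = 0.1647 → 16.5 cM.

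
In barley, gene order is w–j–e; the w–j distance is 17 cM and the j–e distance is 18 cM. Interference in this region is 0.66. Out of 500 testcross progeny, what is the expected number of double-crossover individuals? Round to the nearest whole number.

5

Map distances give recombination frequencies of 0.170 and 0.180 for the two intervals.
With interference 0.66 (so coincidence = 0.34), expected double-crossover frequency = 0.170 × 0.180 × 0.34 = 0.01040.
Expected number = 0.01040 × 500 = 5.20 ≈ 5.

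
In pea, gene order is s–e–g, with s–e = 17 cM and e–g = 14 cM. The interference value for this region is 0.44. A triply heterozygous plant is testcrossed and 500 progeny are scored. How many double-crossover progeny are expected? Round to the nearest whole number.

7

Map distances give recombination frequencies of 0.170 and 0.140 for the two intervals.
With interference 0.44 (so coincidence = 0.56), expected double-crossover frequency = 0.170 × 0.140 × 0.56 = 0.01333.
Expected number = 0.01333 × 500 = 6.66 ≈ 7.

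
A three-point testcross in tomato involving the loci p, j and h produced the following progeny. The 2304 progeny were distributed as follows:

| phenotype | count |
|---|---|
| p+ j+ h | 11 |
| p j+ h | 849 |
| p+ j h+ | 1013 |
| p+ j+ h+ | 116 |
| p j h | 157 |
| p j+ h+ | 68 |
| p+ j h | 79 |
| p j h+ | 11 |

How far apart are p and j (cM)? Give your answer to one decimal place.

The two most frequent reciprocal classes, p+ j h+ and p j+ h, are the parental types, so the F1 was p+ j h+ / p j+ h.
The two rarest classes, p j h+ and p+ j+ h, are the double crossovers. Comparing them with the parentals, only the p allele has switched, so p is the middle locus and the order is j – p – h.
Crossovers in the j–p interval produce the single-crossover classes p+ j+ h+ and p j h (116 + 157 = 273) plus the double crossovers (22).
RF(j–p) = (273 + 22) / 2304 = 295/2304 = 0.1280 → 12.8 cM.

12.8 cM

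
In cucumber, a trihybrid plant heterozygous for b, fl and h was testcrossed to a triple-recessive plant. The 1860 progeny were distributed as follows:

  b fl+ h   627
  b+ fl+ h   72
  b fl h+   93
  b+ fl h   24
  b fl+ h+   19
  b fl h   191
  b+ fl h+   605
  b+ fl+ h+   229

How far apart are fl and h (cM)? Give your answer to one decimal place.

The two most frequent reciprocal classes, b+ fl h+ and b fl+ h, are the parental types, so the F1 was b+ fl h+ / b fl+ h.
The two rarest classes, b+ fl h and b fl+ h+, are the double crossovers. Comparing them with the parentals, only the h allele has switched, so h is the middle locus and the order is fl – h – b.
Crossovers in the fl–h interval produce the single-crossover classes b+ fl+ h+ and b fl h (229 + 191 = 420) plus the double crossovers (43).
RF(fl–h) = (420 + 43) / 1860 = 463/1860 = 0.2489 → 24.9 cM.

24.9 cM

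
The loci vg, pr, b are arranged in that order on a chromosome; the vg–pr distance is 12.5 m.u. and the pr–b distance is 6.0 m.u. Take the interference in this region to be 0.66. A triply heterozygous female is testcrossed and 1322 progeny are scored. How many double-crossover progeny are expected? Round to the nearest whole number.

3

Map distances give recombination frequencies of 0.125 and 0.060 for the two intervals.
With interference 0.66 (so coincidence = 0.34), expected double-crossover frequency = 0.125 × 0.060 × 0.34 = 0.00255.
Expected number = 0.00255 × 1322 = 3.37 ≈ 3.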